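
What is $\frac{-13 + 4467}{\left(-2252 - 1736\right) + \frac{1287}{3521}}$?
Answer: $- \frac{15682534}{14040461} \approx -1.117$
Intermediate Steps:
$\frac{-13 + 4467}{\left(-2252 - 1736\right) + \frac{1287}{3521}} = \frac{4454}{-3988 + 1287 \cdot \frac{1}{3521}} = \frac{4454}{-3988 + \frac{1287}{3521}} = \frac{4454}{- \frac{14040461}{3521}} = 4454 \left(- \frac{3521}{14040461}\right) = - \frac{15682534}{14040461}$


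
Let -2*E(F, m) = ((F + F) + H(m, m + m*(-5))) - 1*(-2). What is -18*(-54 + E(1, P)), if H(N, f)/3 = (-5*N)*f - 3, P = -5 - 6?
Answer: 66267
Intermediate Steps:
P = -11
H(N, f) = -9 - 15*N*f (H(N, f) = 3*((-5*N)*f - 3) = 3*(-5*N*f - 3) = 3*(-3 - 5*N*f) = -9 - 15*N*f)
E(F, m) = 7/2 - F - 30*m**2 (E(F, m) = -(((F + F) + (-9 - 15*m*(m + m*(-5)))) - 1*(-2))/2 = -((2*F + (-9 - 15*m*(m - 5*m))) + 2)/2 = -((2*F + (-9 - 15*m*(-4*m))) + 2)/2 = -((2*F + (-9 + 60*m**2)) + 2)/2 = -((-9 + 2*F + 60*m**2) + 2)/2 = -(-7 + 2*F + 60*m**2)/2 = 7/2 - F - 30*m**2)
-18*(-54 + E(1, P)) = -18*(-54 + (7/2 - 1*1 - 30*(-11)**2)) = -18*(-54 + (7/2 - 1 - 30*121)) = -18*(-54 + (7/2 - 1 - 3630)) = -18*(-54 - 7255/2) = -18*(-7363/2) = 66267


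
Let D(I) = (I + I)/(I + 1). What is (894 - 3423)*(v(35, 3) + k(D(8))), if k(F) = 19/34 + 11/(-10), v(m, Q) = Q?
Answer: -528561/85 ≈ -6218.4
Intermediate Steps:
D(I) = 2*I/(1 + I) (D(I) = (2*I)/(1 + I) = 2*I/(1 + I))
k(F) = -46/85 (k(F) = 19*(1/34) + 11*(-⅒) = 19/34 - 11/10 = -46/85)
(894 - 3423)*(v(35, 3) + k(D(8))) = (894 - 3423)*(3 - 46/85) = -2529*209/85 = -528561/85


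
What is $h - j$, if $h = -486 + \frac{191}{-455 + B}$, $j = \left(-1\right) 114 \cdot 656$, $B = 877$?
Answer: $\frac{31353947}{422} \approx 74299.0$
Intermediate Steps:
$j = -74784$ ($j = \left(-114\right) 656 = -74784$)
$h = - \frac{204901}{422}$ ($h = -486 + \frac{191}{-455 + 877} = -486 + \frac{191}{422} = - \frac{204901}{422} \approx -485.55$)
$h - j = - \frac{204901}{422} - -74784 = - \frac{204901}{422} + 74784 = \frac{31353947}{422}$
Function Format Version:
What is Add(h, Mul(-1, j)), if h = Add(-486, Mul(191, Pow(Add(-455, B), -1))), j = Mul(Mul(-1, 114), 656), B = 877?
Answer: Rational(31353947, 422) ≈ 74299.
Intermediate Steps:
j = -74784 (j = Mul(-114, 656) = -74784)
h = Rational(-204901, 422) (h = Add(-486, Mul(191, Pow(Add(-455, 877), -1))) = Add(-486, Mul(191, Pow(422, -1))) = Add(-486, Mul(191, Rational(1, 422))) = Add(-486, Rational(191, 422)) = Rational(-204901, 422) ≈ -485.55)
Add(h, Mul(-1, j)) = Add(Rational(-204901, 422), Mul(-1, -74784)) = Add(Rational(-204901, 422), 74784) = Rational(31353947, 422)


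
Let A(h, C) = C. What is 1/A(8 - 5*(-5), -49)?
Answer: -1/49 ≈ -0.020408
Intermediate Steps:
1/A(8 - 5*(-5), -49) = 1/(-49) = -1/49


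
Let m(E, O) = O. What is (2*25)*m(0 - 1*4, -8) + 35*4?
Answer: -260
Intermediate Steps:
(2*25)*m(0 - 1*4, -8) + 35*4 = (2*25)*(-8) + 35*4 = 50*(-8) + 140 = -400 + 140 = -260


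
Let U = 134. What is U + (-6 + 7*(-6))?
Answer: 86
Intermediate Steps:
U + (-6 + 7*(-6)) = 134 + (-6 + 7*(-6)) = 134 + (-6 - 42) = 134 - 48 = 86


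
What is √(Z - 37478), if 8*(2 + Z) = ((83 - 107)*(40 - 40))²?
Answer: 2*I*√9370 ≈ 193.6*I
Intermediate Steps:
Z = -2 (Z = -2 + ((83 - 107)*(40 - 40))²/8 = -2 + (-24*0)²/8 = -2 + (⅛)*0² = -2 + (⅛)*0 = -2 + 0 = -2)
√(Z - 37478) = √(-2 - 37478) = √(-37480) = 2*I*√9370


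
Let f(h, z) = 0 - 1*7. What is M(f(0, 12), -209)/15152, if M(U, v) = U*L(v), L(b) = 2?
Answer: -7/7576 ≈ -0.00092397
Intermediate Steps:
f(h, z) = -7 (f(h, z) = 0 - 7 = -7)
M(U, v) = 2*U (M(U, v) = U*2 = 2*U)
M(f(0, 12), -209)/15152 = (2*(-7))/15152 = -14*1/15152 = -7/7576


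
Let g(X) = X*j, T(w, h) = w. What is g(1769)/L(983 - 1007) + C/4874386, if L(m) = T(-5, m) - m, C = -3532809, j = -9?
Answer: -77672222877/92613334 ≈ -838.67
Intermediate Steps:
g(X) = -9*X (g(X) = X*(-9) = -9*X)
L(m) = -5 - m
g(1769)/L(983 - 1007) + C/4874386 = (-9*1769)/(-5 - (983 - 1007)) - 3532809/4874386 = -15921/(-5 - 1*(-24)) - 3532809*1/4874386 = -15921/(-5 + 24) - 3532809/4874386 = -15921/19 - 3532809/4874386 = -77672222877/92613334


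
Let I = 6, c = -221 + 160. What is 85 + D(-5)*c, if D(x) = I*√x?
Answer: 85 - 366*I*√5 ≈ 85.0 - 818.4*I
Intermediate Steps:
c = -61
D(x) = 6*√x
85 + D(-5)*c = 85 + (6*√(-5))*(-61) = 85 + (6*(I*√5))*(-61) = 85 + (6*I*√5)*(-61) = 85 - 366*I*√5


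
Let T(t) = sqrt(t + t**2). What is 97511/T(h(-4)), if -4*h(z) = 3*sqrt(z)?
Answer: 195022*sqrt(3)/(3*sqrt(-3 - 2*I)) ≈ 17184.0 + 56753.0*I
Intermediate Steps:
h(z) = -3*sqrt(z)/4
97511/T(h(-4)) = 97511/(sqrt((-3*I/2)*(1 - 3*I/2))) = 97511/(sqrt(-3*I*(1 - 3*I/2)/2)) = 97511/((sqrt(6)*sqrt(-I*(1 - 3*I/2))/2)) = 97511*(sqrt(6)/(3*sqrt(-I*(1 - 3*I/2)))) = 97511*sqrt(6)/(3*sqrt(-I*(1 - 3*I/2)))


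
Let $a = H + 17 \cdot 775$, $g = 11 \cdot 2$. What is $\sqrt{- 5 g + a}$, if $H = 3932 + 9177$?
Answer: $\sqrt{26174} \approx 161.78$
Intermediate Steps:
$g = 22$
$H = 13109$
$a = 26284$ ($a = 13109 + 17 \cdot 775 = 13109 + 13175 = 26284$)
$\sqrt{- 5 g + a} = \sqrt{\left(-5\right) 22 + 26284} = \sqrt{-110 + 26284} = \sqrt{26174}$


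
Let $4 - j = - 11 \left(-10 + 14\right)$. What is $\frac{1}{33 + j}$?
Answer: $\frac{1}{81} \approx 0.012346$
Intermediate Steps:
$j = 48$ ($j = 4 - - 11 \left(-10 + 14\right) = 4 - \left(-11\right) 4 = 4 - -44 = 4 + 44 = 48$)
$\frac{1}{33 + j} = \frac{1}{33 + 48} = \frac{1}{81}$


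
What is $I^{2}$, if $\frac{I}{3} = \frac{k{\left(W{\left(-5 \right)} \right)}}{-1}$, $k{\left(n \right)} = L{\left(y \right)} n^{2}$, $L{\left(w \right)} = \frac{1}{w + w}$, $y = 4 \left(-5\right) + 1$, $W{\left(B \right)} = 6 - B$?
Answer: $\frac{131769}{1444} \approx 91.253$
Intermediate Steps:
$y = -19$ ($y = -20 + 1 = -19$)
$L{\left(w \right)} = \frac{1}{2 w}$
$k{\left(n \right)} = - \frac{n^{2}}{38}$ ($k{\left(n \right)} = \frac{1}{2 \left(-19\right)} n^{2} = \frac{1}{2} \left(- \frac{1}{19}\right) n^{2} = - \frac{n^{2}}{38}$)
$I = \frac{363}{38}$ ($I = 3 \frac{\left(- \frac{1}{38}\right) \left(6 - -5\right)^{2}}{-1} = 3 - \frac{\left(6 + 5\right)^{2}}{38} \left(-1\right) = 3 - \frac{11^{2}}{38} \left(-1\right) = 3 \left(- \frac{1}{38}\right) 121 \left(-1\right) = 3 \left(\left(- \frac{121}{38}\right) \left(-1\right)\right) = 3 \cdot \frac{121}{38} = \frac{363}{38} \approx 9.5526$)
$I^{2} = \left(\frac{363}{38}\right)^{2} = \frac{131769}{1444}$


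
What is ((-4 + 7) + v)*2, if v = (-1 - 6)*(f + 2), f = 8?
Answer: -134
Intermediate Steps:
v = -70 (v = (-1 - 6)*(8 + 2) = -7*10 = -70)
((-4 + 7) + v)*2 = ((-4 + 7) - 70)*2 = (3 - 70)*2 = -67*2 = -134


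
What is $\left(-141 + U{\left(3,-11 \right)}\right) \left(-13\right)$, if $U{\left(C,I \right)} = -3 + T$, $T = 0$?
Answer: $1872$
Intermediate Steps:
$U{\left(C,I \right)} = -3$ ($U{\left(C,I \right)} = -3 + 0 = -3$)
$\left(-141 + U{\left(3,-11 \right)}\right) \left(-13\right) = \left(-141 - 3\right) \left(-13\right) = \left(-144\right) \left(-13\right) = 1872$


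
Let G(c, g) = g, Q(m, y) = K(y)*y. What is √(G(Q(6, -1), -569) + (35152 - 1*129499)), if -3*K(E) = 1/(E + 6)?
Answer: 2*I*√23729 ≈ 308.08*I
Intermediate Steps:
K(E) = -1/(3*(6 + E)) (K(E) = -1/(3*(E + 6)) = -1/(3*(6 + E)))
Q(m, y) = -y/(18 + 3*y) (Q(m, y) = (-1/(18 + 3*y))*y = -y/(18 + 3*y))
√(G(Q(6, -1), -569) + (35152 - 1*129499)) = √(-569 + (35152 - 1*129499)) = √(-569 + (35152 - 129499)) = √(-569 - 94347) = √(-94916) = 2*I*√23729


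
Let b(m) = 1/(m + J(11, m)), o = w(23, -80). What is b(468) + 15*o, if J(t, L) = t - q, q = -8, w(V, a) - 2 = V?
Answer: 182626/487 ≈ 375.00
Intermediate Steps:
w(V, a) = 2 + V
o = 25 (o = 2 + 23 = 25)
J(t, L) = 8 + t (J(t, L) = t - 1*(-8) = t + 8 = 8 + t)
b(m) = 1/(19 + m) (b(m) = 1/(m + (8 + 11)) = 1/(m + 19) = 1/(19 + m))
b(468) + 15*o = 1/(19 + 468) + 15*25 = 1/487 + 375 = 182626/487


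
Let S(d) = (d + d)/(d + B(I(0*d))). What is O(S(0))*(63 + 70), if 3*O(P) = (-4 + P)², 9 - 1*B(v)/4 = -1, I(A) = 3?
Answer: 2128/3 ≈ 709.33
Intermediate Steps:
B(v) = 40 (B(v) = 36 - 4*(-1) = 36 + 4 = 40)
S(d) = 2*d/(40 + d) (S(d) = (d + d)/(d + 40) = (2*d)/(40 + d) = 2*d/(40 + d))
O(P) = (-4 + P)²/3
O(S(0))*(63 + 70) = ((-4 + 2*0/(40 + 0))²/3)*(63 + 70) = ((-4 + 2*0/40)²/3)*133 = ((-4 + 2*0*(1/40))²/3)*133 = ((-4 + 0)²/3)*133 = ((⅓)*(-4)²)*133 = ((⅓)*16)*133 = (16/3)*133 = 2128/3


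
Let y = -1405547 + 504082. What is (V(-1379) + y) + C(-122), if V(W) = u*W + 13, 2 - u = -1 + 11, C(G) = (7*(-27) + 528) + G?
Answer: -890203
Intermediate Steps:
C(G) = 339 + G (C(G) = (-189 + 528) + G = 339 + G)
y = -901465
u = -8 (u = 2 - (-1 + 11) = 2 - 1*10 = 2 - 10 = -8)
V(W) = 13 - 8*W (V(W) = -8*W + 13 = 13 - 8*W)
(V(-1379) + y) + C(-122) = ((13 - 8*(-1379)) - 901465) + (339 - 122) = ((13 + 11032) - 901465) + 217 = (11045 - 901465) + 217 = -890420 + 217 = -890203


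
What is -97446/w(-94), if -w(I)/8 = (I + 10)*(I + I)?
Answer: 16241/21056 ≈ 0.77132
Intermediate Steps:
w(I) = -16*I*(10 + I) (w(I) = -8*(I + 10)*(I + I) = -8*(10 + I)*2*I = -16*I*(10 + I))
-97446/w(-94) = -97446*1/(1504*(10 - 94)) = -97446/((-16*(-94)*(-84))) = -97446/(-126336) = -97446*(-1/126336) = 16241/21056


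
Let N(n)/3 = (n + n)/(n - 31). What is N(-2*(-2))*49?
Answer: -392/9 ≈ -43.556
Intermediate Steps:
N(n) = 6*n/(-31 + n) (N(n) = 3*((n + n)/(n - 31)) = 3*((2*n)/(-31 + n)) = 3*(2*n/(-31 + n)) = 6*n/(-31 + n))
N(-2*(-2))*49 = (6*(-2*(-2))/(-31 - 2*(-2)))*49 = (6*4/(-31 + 4))*49 = (6*4/(-27))*49 = (6*4*(-1/27))*49 = -8/9*49 = -392/9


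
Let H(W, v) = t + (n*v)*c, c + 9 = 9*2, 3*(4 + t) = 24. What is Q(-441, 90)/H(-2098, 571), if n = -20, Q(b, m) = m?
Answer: -45/51388 ≈ -0.00087569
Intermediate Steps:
t = 4 (t = -4 + (⅓)*24 = -4 + 8 = 4)
c = 9 (c = -9 + 9*2 = -9 + 18 = 9)
H(W, v) = 4 - 180*v (H(W, v) = 4 - 20*v*9 = 4 - 180*v)
Q(-441, 90)/H(-2098, 571) = 90/(4 - 180*571) = 90/(4 - 102780) = 90/(-102776) = 90*(-1/102776) = -45/51388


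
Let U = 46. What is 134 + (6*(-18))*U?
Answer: -4834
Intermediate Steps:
134 + (6*(-18))*U = 134 + (6*(-18))*46 = 134 - 108*46 = 134 - 4968 = -4834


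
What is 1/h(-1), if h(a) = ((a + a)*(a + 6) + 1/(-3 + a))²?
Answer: 16/1681 ≈ 0.0095181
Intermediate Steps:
h(a) = (1/(-3 + a) + 2*a*(6 + a))² (h(a) = ((2*a)*(6 + a) + 1/(-3 + a))² = (2*a*(6 + a) + 1/(-3 + a))² = (1/(-3 + a) + 2*a*(6 + a))²)
1/h(-1) = 1/((1 - 36*(-1) + 2*(-1)³ + 6*(-1)²)²/(-3 - 1)²) = 1/((1 + 36 + 2*(-1) + 6*1)²/(-4)²) = 1/((1 + 36 - 2 + 6)²/16) = 1/((1/16)*41²) = 1/((1/16)*1681) = 1/(1681/16) = 16/1681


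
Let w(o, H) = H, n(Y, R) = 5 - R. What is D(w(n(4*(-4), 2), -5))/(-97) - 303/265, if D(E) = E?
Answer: -28066/25705 ≈ -1.0919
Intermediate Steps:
D(w(n(4*(-4), 2), -5))/(-97) - 303/265 = -5/(-97) - 303/265 = -5*(-1/97) - 303*1/265 = 5/97 - 303/265 = -28066/25705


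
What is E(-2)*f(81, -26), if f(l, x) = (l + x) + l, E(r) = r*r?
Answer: 544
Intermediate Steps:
E(r) = r²
f(l, x) = x + 2*l
E(-2)*f(81, -26) = (-2)²*(-26 + 2*81) = 4*(-26 + 162) = 4*136 = 544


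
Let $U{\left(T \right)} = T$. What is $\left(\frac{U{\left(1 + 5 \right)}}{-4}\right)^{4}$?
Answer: $\frac{81}{16} \approx 5.0625$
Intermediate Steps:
$\left(\frac{U{\left(1 + 5 \right)}}{-4}\right)^{4} = \left(\frac{1 + 5}{-4}\right)^{4} = \left(6 \left(- \frac{1}{4}\right)\right)^{4} = \left(- \frac{3}{2}\right)^{4} = \frac{81}{16}$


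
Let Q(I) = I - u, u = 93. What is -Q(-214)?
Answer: 307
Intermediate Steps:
Q(I) = -93 + I (Q(I) = I - 1*93 = I - 93 = -93 + I)
-Q(-214) = -(-93 - 214) = -1*(-307) = 307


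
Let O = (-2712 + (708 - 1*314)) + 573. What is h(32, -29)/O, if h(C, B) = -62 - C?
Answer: 94/1745 ≈ 0.053868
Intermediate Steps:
O = -1745 (O = (-2712 + (708 - 314)) + 573 = (-2712 + 394) + 573 = -2318 + 573 = -1745)
h(32, -29)/O = (-62 - 1*32)/(-1745) = (-62 - 32)*(-1/1745) = -94*(-1/1745) = 94/1745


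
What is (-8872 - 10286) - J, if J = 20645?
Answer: -39803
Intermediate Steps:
(-8872 - 10286) - J = (-8872 - 10286) - 1*20645 = -19158 - 20645 = -39803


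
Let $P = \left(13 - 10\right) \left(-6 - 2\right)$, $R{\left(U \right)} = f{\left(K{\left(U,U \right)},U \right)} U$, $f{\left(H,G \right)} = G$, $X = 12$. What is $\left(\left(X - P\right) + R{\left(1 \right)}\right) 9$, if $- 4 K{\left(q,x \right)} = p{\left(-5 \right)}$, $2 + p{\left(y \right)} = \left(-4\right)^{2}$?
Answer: $333$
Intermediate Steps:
$p{\left(y \right)} = 14$ ($p{\left(y \right)} = -2 + \left(-4\right)^{2} = -2 + 16 = 14$)
$K{\left(q,x \right)} = - \frac{7}{2}$ ($K{\left(q,x \right)} = \left(- \frac{1}{4}\right) 14 = - \frac{7}{2}$)
$R{\left(U \right)} = U^{2}$ ($R{\left(U \right)} = U U = U^{2}$)
$P = -24$ ($P = 3 \left(-8\right) = -24$)
$\left(\left(X - P\right) + R{\left(1 \right)}\right) 9 = \left(\left(12 - -24\right) + 1^{2}\right) 9 = \left(\left(12 + 24\right) + 1\right) 9 = \left(36 + 1\right) 9 = 37 \cdot 9 = 333$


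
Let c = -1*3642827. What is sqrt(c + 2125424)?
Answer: I*sqrt(1517403) ≈ 1231.8*I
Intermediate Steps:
c = -3642827
sqrt(c + 2125424) = sqrt(-3642827 + 2125424) = sqrt(-1517403) = I*sqrt(1517403)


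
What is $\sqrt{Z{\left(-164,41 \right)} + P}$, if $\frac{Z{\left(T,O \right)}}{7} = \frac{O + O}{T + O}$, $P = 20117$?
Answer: $\frac{\sqrt{181011}}{3} \approx 141.82$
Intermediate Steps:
$Z{\left(T,O \right)} = \frac{14 O}{O + T}$ ($Z{\left(T,O \right)} = 7 \frac{O + O}{T + O} = 7 \frac{2 O}{O + T} = \frac{14 O}{O + T}$)
$\sqrt{Z{\left(-164,41 \right)} + P} = \sqrt{14 \cdot 41 \frac{1}{41 - 164} + 20117} = \sqrt{14 \cdot 41 \frac{1}{-123} + 20117} = \sqrt{14 \cdot 41 \left(- \frac{1}{123}\right) + 20117} = \sqrt{- \frac{14}{3} + 20117} = \sqrt{\frac{60337}{3}} = \frac{\sqrt{181011}}{3}$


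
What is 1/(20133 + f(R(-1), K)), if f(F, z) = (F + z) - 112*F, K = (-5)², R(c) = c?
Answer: 1/20269 ≈ 4.9336e-5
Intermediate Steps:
K = 25
f(F, z) = z - 111*F
1/(20133 + f(R(-1), K)) = 1/(20133 + (25 - 111*(-1))) = 1/(20133 + (25 + 111)) = 1/(20133 + 136) = 1/20269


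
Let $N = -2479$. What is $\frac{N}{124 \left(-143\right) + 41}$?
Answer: $\frac{2479}{17691} \approx 0.14013$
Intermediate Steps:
$\frac{N}{124 \left(-143\right) + 41} = - \frac{2479}{124 \left(-143\right) + 41} = - \frac{2479}{-17732 + 41} = - \frac{2479}{-17691} = \left(-2479\right) \left(- \frac{1}{17691}\right) = \frac{2479}{17691}$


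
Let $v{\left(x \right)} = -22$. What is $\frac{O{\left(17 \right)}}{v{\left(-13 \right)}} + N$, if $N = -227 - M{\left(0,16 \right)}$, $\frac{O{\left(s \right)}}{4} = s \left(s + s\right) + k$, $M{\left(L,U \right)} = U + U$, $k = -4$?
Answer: $- \frac{3997}{11} \approx -363.36$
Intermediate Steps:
$M{\left(L,U \right)} = 2 U$
$O{\left(s \right)} = -16 + 8 s^{2}$ ($O{\left(s \right)} = 4 \left(s \left(s + s\right) - 4\right) = 4 \left(s 2 s - 4\right) = 4 \left(2 s^{2} - 4\right) = 4 \left(-4 + 2 s^{2}\right) = -16 + 8 s^{2}$)
$N = -259$ ($N = -227 - 2 \cdot 16 = -227 - 32 = -259$)
$\frac{O{\left(17 \right)}}{v{\left(-13 \right)}} + N = \frac{-16 + 8 \cdot 17^{2}}{-22} - 259 = \left(-16 + 8 \cdot 289\right) \left(- \frac{1}{22}\right) - 259 = \left(-16 + 2312\right) \left(- \frac{1}{22}\right) - 259 = 2296 \left(- \frac{1}{22}\right) - 259 = - \frac{1148}{11} - 259 = - \frac{3997}{11}$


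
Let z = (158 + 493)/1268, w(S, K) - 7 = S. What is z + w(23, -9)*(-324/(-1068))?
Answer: 1085019/112852 ≈ 9.6145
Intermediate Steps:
w(S, K) = 7 + S
z = 651/1268 (z = 651*(1/1268) = 651/1268 ≈ 0.51341)
z + w(23, -9)*(-324/(-1068)) = 651/1268 + (7 + 23)*(-324/(-1068)) = 651/1268 + 30*(-324*(-1/1068)) = 651/1268 + 30*(27/89) = 651/1268 + 810/89 = 1085019/112852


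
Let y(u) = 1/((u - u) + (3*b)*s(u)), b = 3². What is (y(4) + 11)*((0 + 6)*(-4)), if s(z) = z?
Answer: -2378/9 ≈ -264.22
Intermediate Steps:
b = 9
y(u) = 1/(27*u) (y(u) = 1/((u - u) + (3*9)*u) = 1/(0 + 27*u) = 1/(27*u))
(y(4) + 11)*((0 + 6)*(-4)) = ((1/27)/4 + 11)*((0 + 6)*(-4)) = ((1/27)*(¼) + 11)*(6*(-4)) = (1/108 + 11)*(-24) = (1189/108)*(-24) = -2378/9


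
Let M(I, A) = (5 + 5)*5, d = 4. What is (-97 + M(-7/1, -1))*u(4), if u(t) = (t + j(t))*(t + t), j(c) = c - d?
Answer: -1504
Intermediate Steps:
j(c) = -4 + c (j(c) = c - 1*4 = c - 4 = -4 + c)
u(t) = 2*t*(-4 + 2*t) (u(t) = (t + (-4 + t))*(t + t) = (-4 + 2*t)*(2*t) = 2*t*(-4 + 2*t))
M(I, A) = 50 (M(I, A) = 10*5 = 50)
(-97 + M(-7/1, -1))*u(4) = (-97 + 50)*(4*4*(-2 + 4)) = -188*4*2 = -47*32 = -1504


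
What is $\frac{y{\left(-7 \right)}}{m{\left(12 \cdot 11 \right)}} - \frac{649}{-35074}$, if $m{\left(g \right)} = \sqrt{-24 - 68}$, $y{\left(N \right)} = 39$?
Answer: $\frac{649}{35074} - \frac{39 i \sqrt{23}}{46} \approx 0.018504 - 4.066 i$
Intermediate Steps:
$m{\left(g \right)} = 2 i \sqrt{23}$ ($m{\left(g \right)} = \sqrt{-92} = 2 i \sqrt{23}$)
$\frac{y{\left(-7 \right)}}{m{\left(12 \cdot 11 \right)}} - \frac{649}{-35074} = \frac{39}{2 i \sqrt{23}} - \frac{649}{-35074} = 39 \left(- \frac{i \sqrt{23}}{46}\right) - - \frac{649}{35074} = - \frac{39 i \sqrt{23}}{46} + \frac{649}{35074} = \frac{649}{35074} - \frac{39 i \sqrt{23}}{46}$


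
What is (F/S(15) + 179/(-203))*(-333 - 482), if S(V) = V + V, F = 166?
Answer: -2308732/609 ≈ -3791.0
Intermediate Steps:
S(V) = 2*V
(F/S(15) + 179/(-203))*(-333 - 482) = (166/((2*15)) + 179/(-203))*(-333 - 482) = (166/30 + 179*(-1/203))*(-815) = (166*(1/30) - 179/203)*(-815) = (83/15 - 179/203)*(-815) = (14164/3045)*(-815) = -2308732/609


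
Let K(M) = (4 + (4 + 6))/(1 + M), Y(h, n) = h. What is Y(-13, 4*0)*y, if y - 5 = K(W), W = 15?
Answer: -611/8 ≈ -76.375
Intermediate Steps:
K(M) = 14/(1 + M) (K(M) = (4 + 10)/(1 + M) = 14/(1 + M))
y = 47/8 (y = 5 + 14/(1 + 15) = 5 + 14/16 = 5 + 14*(1/16) = 5 + 7/8 = 47/8 ≈ 5.8750)
Y(-13, 4*0)*y = -13*47/8 = -611/8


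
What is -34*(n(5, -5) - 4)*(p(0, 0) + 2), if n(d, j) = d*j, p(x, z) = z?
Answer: 1972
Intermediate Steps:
-34*(n(5, -5) - 4)*(p(0, 0) + 2) = -34*(5*(-5) - 4)*(0 + 2) = -34*(-25 - 4)*2 = -(-986)*2 = -34*(-58) = 1972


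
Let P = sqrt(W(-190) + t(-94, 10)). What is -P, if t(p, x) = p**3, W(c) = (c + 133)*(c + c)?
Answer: -2*I*sqrt(202231) ≈ -899.4*I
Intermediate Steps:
W(c) = 2*c*(133 + c) (W(c) = (133 + c)*(2*c) = 2*c*(133 + c))
P = 2*I*sqrt(202231) (P = sqrt(2*(-190)*(133 - 190) + (-94)**3) = sqrt(2*(-190)*(-57) - 830584) = sqrt(21660 - 830584) = sqrt(-808924) = 2*I*sqrt(202231) ≈ 899.4*I)
-P = -2*I*sqrt(202231)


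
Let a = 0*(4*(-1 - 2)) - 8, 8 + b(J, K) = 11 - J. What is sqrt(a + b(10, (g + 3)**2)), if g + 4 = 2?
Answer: I*sqrt(15) ≈ 3.873*I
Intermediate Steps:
g = -2 (g = -4 + 2 = -2)
b(J, K) = 3 - J (b(J, K) = -8 + (11 - J) = 3 - J)
a = -8 (a = 0*(4*(-3)) - 8 = 0*(-12) - 8 = 0 - 8 = -8)
sqrt(a + b(10, (g + 3)**2)) = sqrt(-8 + (3 - 1*10)) = sqrt(-8 + (3 - 10)) = sqrt(-8 - 7) = sqrt(-15) = I*sqrt(15)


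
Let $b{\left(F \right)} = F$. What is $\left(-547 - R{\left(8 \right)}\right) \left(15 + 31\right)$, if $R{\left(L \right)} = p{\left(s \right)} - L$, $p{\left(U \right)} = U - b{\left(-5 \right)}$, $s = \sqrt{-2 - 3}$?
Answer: $-25024 - 46 i \sqrt{5} \approx -25024.0 - 102.86 i$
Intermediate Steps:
$s = i \sqrt{5}$ ($s = \sqrt{-5} = i \sqrt{5} \approx 2.2361 i$)
$p{\left(U \right)} = 5 + U$ ($p{\left(U \right)} = U - -5 = U + 5 = 5 + U$)
$R{\left(L \right)} = 5 - L + i \sqrt{5}$ ($R{\left(L \right)} = \left(5 + i \sqrt{5}\right) - L = 5 - L + i \sqrt{5}$)
$\left(-547 - R{\left(8 \right)}\right) \left(15 + 31\right) = \left(-547 - \left(5 - 8 + i \sqrt{5}\right)\right) \left(15 + 31\right) = \left(-547 - \left(5 - 8 + i \sqrt{5}\right)\right) 46 = \left(-547 - \left(-3 + i \sqrt{5}\right)\right) 46 = \left(-547 + \left(3 - i \sqrt{5}\right)\right) 46 = \left(-544 - i \sqrt{5}\right) 46 = -25024 - 46 i \sqrt{5}$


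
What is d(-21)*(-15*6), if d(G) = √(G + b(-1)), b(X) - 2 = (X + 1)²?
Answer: -90*I*√19 ≈ -392.3*I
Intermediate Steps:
b(X) = 2 + (1 + X)² (b(X) = 2 + (X + 1)² = 2 + (1 + X)²)
d(G) = √(2 + G) (d(G) = √(G + (2 + (1 - 1)²)) = √(G + (2 + 0²)) = √(G + (2 + 0)) = √(G + 2) = √(2 + G))
d(-21)*(-15*6) = √(2 - 21)*(-15*6) = √(-19)*(-90) = (I*√19)*(-90) = -90*I*√19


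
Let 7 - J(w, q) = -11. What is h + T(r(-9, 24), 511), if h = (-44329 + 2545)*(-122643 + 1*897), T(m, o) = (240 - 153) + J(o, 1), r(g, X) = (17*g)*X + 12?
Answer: 5087034969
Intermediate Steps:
r(g, X) = 12 + 17*X*g (r(g, X) = 17*X*g + 12 = 12 + 17*X*g)
J(w, q) = 18 (J(w, q) = 7 - 1*(-11) = 7 + 11 = 18)
T(m, o) = 105 (T(m, o) = (240 - 153) + 18 = 87 + 18 = 105)
h = 5087034864 (h = -41784*(-122643 + 897) = -41784*(-121746) = 5087034864)
h + T(r(-9, 24), 511) = 5087034864 + 105 = 5087034969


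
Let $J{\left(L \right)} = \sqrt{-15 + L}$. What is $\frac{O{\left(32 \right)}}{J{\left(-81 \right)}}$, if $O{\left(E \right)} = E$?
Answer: $- \frac{4 i \sqrt{6}}{3} \approx - 3.266 i$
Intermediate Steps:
$\frac{O{\left(32 \right)}}{J{\left(-81 \right)}} = \frac{32}{\sqrt{-15 - 81}} = \frac{32}{\sqrt{-96}} = \frac{32}{4 i \sqrt{6}} = 32 \left(- \frac{i \sqrt{6}}{24}\right) = - \frac{4 i \sqrt{6}}{3}$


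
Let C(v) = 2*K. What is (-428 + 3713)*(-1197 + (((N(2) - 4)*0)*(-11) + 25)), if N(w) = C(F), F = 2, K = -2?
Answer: -3850020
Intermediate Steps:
C(v) = -4 (C(v) = 2*(-2) = -4)
N(w) = -4
(-428 + 3713)*(-1197 + (((N(2) - 4)*0)*(-11) + 25)) = (-428 + 3713)*(-1197 + (((-4 - 4)*0)*(-11) + 25)) = 3285*(-1197 + (-8*0*(-11) + 25)) = 3285*(-1197 + (0*(-11) + 25)) = 3285*(-1197 + (0 + 25)) = 3285*(-1197 + 25) = 3285*(-1172) = -3850020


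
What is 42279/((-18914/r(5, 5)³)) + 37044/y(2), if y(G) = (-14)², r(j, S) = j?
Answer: -1710129/18914 ≈ -90.416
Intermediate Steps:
y(G) = 196
42279/((-18914/r(5, 5)³)) + 37044/y(2) = 42279/((-18914/(5³))) + 37044/196 = 42279/((-18914/125)) + 37044*(1/196) = 42279/((-18914*1/125)) + 189 = 42279/(-18914/125) + 189 = 42279*(-125/18914) + 189 = -5284875/18914 + 189 = -1710129/18914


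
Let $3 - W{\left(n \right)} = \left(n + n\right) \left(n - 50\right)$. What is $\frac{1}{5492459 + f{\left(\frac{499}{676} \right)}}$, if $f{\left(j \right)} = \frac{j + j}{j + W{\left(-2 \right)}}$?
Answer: $\frac{138081}{758404230181} \approx 1.8207 \cdot 10^{-7}$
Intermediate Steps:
$W{\left(n \right)} = 3 - 2 n \left(-50 + n\right)$ ($W{\left(n \right)} = 3 - \left(n + n\right) \left(n - 50\right) = 3 - 2 n \left(-50 + n\right)$)
$f{\left(j \right)} = \frac{2 j}{-205 + j}$ ($f{\left(j \right)} = \frac{j + j}{j + \left(3 - 2 \left(-2\right)^{2} + 100 \left(-2\right)\right)} = \frac{2 j}{j - 205} = \frac{2 j}{-205 + j}$)
$\frac{1}{5492459 + f{\left(\frac{499}{676} \right)}} = \frac{1}{5492459 + \frac{2 \cdot \frac{499}{676}}{-205 + \frac{499}{676}}} = \frac{1}{5492459 + \frac{2 \cdot 499 \cdot \frac{1}{676}}{-205 + 499 \cdot \frac{1}{676}}} = \frac{1}{5492459 + 2 \cdot \frac{499}{676} \frac{1}{-205 + \frac{499}{676}}} = \frac{1}{5492459 + 2 \cdot \frac{499}{676} \frac{1}{- \frac{138081}{676}}} = \frac{1}{5492459 + 2 \cdot \frac{499}{676} \left(- \frac{676}{138081}\right)} = \frac{1}{5492459 - \frac{998}{138081}} = \frac{1}{\frac{758404230181}{138081}} = \frac{138081}{758404230181}$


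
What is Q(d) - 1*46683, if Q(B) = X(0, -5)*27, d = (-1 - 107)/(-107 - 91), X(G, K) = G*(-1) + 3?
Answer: -46602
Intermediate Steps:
X(G, K) = 3 - G (X(G, K) = -G + 3 = 3 - G)
d = 6/11 (d = -108/(-198) = -108*(-1/198) = 6/11 ≈ 0.54545)
Q(B) = 81 (Q(B) = (3 - 1*0)*27 = (3 + 0)*27 = 3*27 = 81)
Q(d) - 1*46683 = 81 - 1*46683 = 81 - 46683 = -46602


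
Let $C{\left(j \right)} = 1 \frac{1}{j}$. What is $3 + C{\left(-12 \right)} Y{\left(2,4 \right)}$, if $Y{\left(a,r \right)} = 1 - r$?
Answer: $\frac{13}{4} \approx 3.25$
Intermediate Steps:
$C{\left(j \right)} = \frac{1}{j}$
$3 + C{\left(-12 \right)} Y{\left(2,4 \right)} = 3 + \frac{1 - 4}{-12} = 3 - \frac{1 - 4}{12} = 3 - - \frac{1}{4} = 3 + \frac{1}{4} = \frac{13}{4}$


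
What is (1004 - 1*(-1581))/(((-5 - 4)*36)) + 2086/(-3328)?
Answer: -1159843/134784 ≈ -8.6052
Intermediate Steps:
(1004 - 1*(-1581))/(((-5 - 4)*36)) + 2086/(-3328) = (1004 + 1581)/((-9*36)) + 2086*(-1/3328) = 2585/(-324) - 1043/1664 = 2585*(-1/324) - 1043/1664 = -2585/324 - 1043/1664 = -1159843/134784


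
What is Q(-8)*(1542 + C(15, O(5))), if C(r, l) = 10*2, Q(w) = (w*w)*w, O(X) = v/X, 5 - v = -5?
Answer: -799744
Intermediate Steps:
v = 10 (v = 5 - 1*(-5) = 5 + 5 = 10)
O(X) = 10/X
Q(w) = w³ (Q(w) = w²*w = w³)
C(r, l) = 20
Q(-8)*(1542 + C(15, O(5))) = (-8)³*(1542 + 20) = -512*1562 = -799744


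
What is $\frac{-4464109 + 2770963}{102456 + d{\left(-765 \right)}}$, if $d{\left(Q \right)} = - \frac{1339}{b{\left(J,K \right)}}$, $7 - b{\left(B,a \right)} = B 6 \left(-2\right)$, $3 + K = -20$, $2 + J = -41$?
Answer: $- \frac{861811314}{52151443} \approx -16.525$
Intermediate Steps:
$J = -43$ ($J = -2 - 41 = -43$)
$K = -23$ ($K = -3 - 20 = -23$)
$b{\left(B,a \right)} = 7 + 12 B$ ($b{\left(B,a \right)} = 7 - B 6 \left(-2\right) = 7 - 6 B \left(-2\right) = 7 - - 12 B = 7 + 12 B$)
$d{\left(Q \right)} = \frac{1339}{509}$ ($d{\left(Q \right)} = - \frac{1339}{7 + 12 \left(-43\right)} = - \frac{1339}{7 - 516} = - \frac{1339}{-509} = \left(-1339\right) \left(- \frac{1}{509}\right) = \frac{1339}{509}$)
$\frac{-4464109 + 2770963}{102456 + d{\left(-765 \right)}} = \frac{-4464109 + 2770963}{102456 + \frac{1339}{509}} = - \frac{1693146}{\frac{52151443}{509}} = \left(-1693146\right) \frac{509}{52151443} = - \frac{861811314}{52151443}$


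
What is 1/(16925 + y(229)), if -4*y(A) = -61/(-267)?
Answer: 1068/18075839 ≈ 5.9084e-5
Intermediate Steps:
y(A) = -61/1068 (y(A) = -(-61)/(4*(-267)) = -(-61)*(-1)/(4*267) = -¼*61/267 = -61/1068)
1/(16925 + y(229)) = 1/(16925 - 61/1068) = 1/(18075839/1068) = 1068/18075839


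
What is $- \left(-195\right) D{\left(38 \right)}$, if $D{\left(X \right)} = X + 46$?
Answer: $16380$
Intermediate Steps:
$D{\left(X \right)} = 46 + X$
$- \left(-195\right) D{\left(38 \right)} = - \left(-195\right) \left(46 + 38\right) = - \left(-195\right) 84 = \left(-1\right) \left(-16380\right) = 16380$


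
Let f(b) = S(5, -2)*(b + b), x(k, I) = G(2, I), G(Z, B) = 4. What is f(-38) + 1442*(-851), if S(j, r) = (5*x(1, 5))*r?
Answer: -1224102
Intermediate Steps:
x(k, I) = 4
S(j, r) = 20*r (S(j, r) = (5*4)*r = 20*r)
f(b) = -80*b (f(b) = (20*(-2))*(b + b) = -80*b)
f(-38) + 1442*(-851) = -80*(-38) + 1442*(-851) = 3040 - 1227142 = -1224102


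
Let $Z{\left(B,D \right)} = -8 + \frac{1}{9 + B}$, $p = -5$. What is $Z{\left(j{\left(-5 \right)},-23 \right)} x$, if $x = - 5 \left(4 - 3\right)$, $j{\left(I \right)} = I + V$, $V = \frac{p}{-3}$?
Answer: $\frac{665}{17} \approx 39.118$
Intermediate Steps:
$V = \frac{5}{3}$ ($V = - \frac{5}{-3} = \left(-5\right) \left(- \frac{1}{3}\right) = \frac{5}{3} \approx 1.6667$)
$j{\left(I \right)} = \frac{5}{3} + I$ ($j{\left(I \right)} = I + \frac{5}{3} = \frac{5}{3} + I$)
$x = -5$ ($x = \left(-5\right) 1 = -5$)
$Z{\left(j{\left(-5 \right)},-23 \right)} x = \frac{-71 - 8 \left(\frac{5}{3} - 5\right)}{9 + \left(\frac{5}{3} - 5\right)} \left(-5\right) = \frac{-71 - - \frac{80}{3}}{9 - \frac{10}{3}} \left(-5\right) = \frac{-71 + \frac{80}{3}}{\frac{17}{3}} \left(-5\right) = \frac{3}{17} \left(- \frac{133}{3}\right) \left(-5\right) = \left(- \frac{133}{17}\right) \left(-5\right) = \frac{665}{17}$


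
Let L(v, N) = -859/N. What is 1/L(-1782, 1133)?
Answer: -1133/859 ≈ -1.3190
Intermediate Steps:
1/L(-1782, 1133) = 1/(-859/1133) = -1133/859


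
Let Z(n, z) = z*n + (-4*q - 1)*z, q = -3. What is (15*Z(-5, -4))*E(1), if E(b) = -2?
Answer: 720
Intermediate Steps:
Z(n, z) = 11*z + n*z (Z(n, z) = z*n + (-4*(-3) - 1)*z = n*z + (12 - 1)*z = n*z + 11*z = 11*z + n*z)
(15*Z(-5, -4))*E(1) = (15*(-4*(11 - 5)))*(-2) = (15*(-4*6))*(-2) = (15*(-24))*(-2) = -360*(-2) = 720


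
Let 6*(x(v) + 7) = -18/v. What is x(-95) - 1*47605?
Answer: -4523137/95 ≈ -47612.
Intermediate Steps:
x(v) = -7 - 3/v (x(v) = -7 + (-18/v)/6 = -7 - 3/v)
x(-95) - 1*47605 = (-7 - 3/(-95)) - 1*47605 = (-7 - 3*(-1/95)) - 47605 = (-7 + 3/95) - 47605 = -662/95 - 47605 = -4523137/95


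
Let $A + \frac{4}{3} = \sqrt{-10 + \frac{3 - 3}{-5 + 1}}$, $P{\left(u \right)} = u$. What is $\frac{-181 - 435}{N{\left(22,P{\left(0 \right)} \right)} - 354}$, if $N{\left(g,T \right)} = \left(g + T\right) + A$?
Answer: $\frac{26400}{14287} + \frac{396 i \sqrt{10}}{71435} \approx 1.8478 + 0.01753 i$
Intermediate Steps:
$A = - \frac{4}{3} + i \sqrt{10}$ ($A = - \frac{4}{3} + \sqrt{-10 + \frac{3 - 3}{-5 + 1}} = - \frac{4}{3} + \sqrt{-10 + \frac{0}{-4}} = - \frac{4}{3} + \sqrt{-10 + 0 \left(- \frac{1}{4}\right)} = - \frac{4}{3} + \sqrt{-10 + 0} = - \frac{4}{3} + \sqrt{-10} = - \frac{4}{3} + i \sqrt{10} \approx -1.3333 + 3.1623 i$)
$N{\left(g,T \right)} = - \frac{4}{3} + T + g + i \sqrt{10}$ ($N{\left(g,T \right)} = \left(g + T\right) - \left(\frac{4}{3} - i \sqrt{10}\right) = \left(T + g\right) - \left(\frac{4}{3} - i \sqrt{10}\right) = - \frac{4}{3} + T + g + i \sqrt{10}$)
$\frac{-181 - 435}{N{\left(22,P{\left(0 \right)} \right)} - 354} = \frac{-181 - 435}{\left(- \frac{4}{3} + 0 + 22 + i \sqrt{10}\right) - 354} = - \frac{616}{\left(\frac{62}{3} + i \sqrt{10}\right) - 354} = - \frac{616}{- \frac{1000}{3} + i \sqrt{10}}$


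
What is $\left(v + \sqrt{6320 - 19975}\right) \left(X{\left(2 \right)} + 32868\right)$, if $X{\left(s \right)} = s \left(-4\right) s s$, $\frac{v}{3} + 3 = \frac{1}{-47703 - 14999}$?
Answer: $- \frac{9265022178}{31351} + 32836 i \sqrt{13655} \approx -2.9553 \cdot 10^{5} + 3.837 \cdot 10^{6} i$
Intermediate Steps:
$v = - \frac{564321}{62702}$ ($v = -9 + \frac{3}{-47703 - 14999} = -9 + \frac{3}{-62702} = -9 + 3 \left(- \frac{1}{62702}\right) = -9 - \frac{3}{62702} = - \frac{564321}{62702} \approx -9.0$)
$X{\left(s \right)} = - 4 s^{3}$ ($X{\left(s \right)} = - 4 s s s = - 4 s^{2} s = - 4 s^{3}$)
$\left(v + \sqrt{6320 - 19975}\right) \left(X{\left(2 \right)} + 32868\right) = \left(- \frac{564321}{62702} + \sqrt{6320 - 19975}\right) \left(- 4 \cdot 2^{3} + 32868\right) = \left(- \frac{564321}{62702} + \sqrt{-13655}\right) \left(\left(-4\right) 8 + 32868\right) = \left(- \frac{564321}{62702} + i \sqrt{13655}\right) \left(-32 + 32868\right) = \left(- \frac{564321}{62702} + i \sqrt{13655}\right) 32836 = - \frac{9265022178}{31351} + 32836 i \sqrt{13655}$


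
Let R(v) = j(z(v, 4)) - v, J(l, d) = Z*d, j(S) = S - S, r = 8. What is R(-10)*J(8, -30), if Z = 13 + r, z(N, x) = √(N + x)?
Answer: -6300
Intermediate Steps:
j(S) = 0
Z = 21 (Z = 13 + 8 = 21)
J(l, d) = 21*d
R(v) = -v (R(v) = 0 - v = -v)
R(-10)*J(8, -30) = (-1*(-10))*(21*(-30)) = 10*(-630) = -6300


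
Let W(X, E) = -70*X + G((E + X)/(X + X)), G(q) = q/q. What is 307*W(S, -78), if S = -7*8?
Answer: 1203747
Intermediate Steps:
S = -56
G(q) = 1
W(X, E) = 1 - 70*X (W(X, E) = -70*X + 1 = 1 - 70*X)
307*W(S, -78) = 307*(1 - 70*(-56)) = 307*(1 + 3920) = 307*3921 = 1203747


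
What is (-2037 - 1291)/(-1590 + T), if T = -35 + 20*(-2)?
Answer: 3328/1665 ≈ 1.9988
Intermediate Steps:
T = -75 (T = -35 - 40 = -75)
(-2037 - 1291)/(-1590 + T) = (-2037 - 1291)/(-1590 - 75) = -3328/(-1665) = -3328*(-1/1665) = 3328/1665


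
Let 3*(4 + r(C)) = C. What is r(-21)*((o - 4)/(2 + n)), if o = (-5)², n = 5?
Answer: -33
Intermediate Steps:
r(C) = -4 + C/3
o = 25
r(-21)*((o - 4)/(2 + n)) = (-4 + (⅓)*(-21))*((25 - 4)/(2 + 5)) = (-4 - 7)*(21/7) = -231/7 = -11*3 = -33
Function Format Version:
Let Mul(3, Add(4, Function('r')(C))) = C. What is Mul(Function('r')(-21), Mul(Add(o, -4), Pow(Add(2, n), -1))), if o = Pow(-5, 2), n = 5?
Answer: -33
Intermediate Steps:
Function('r')(C) = Add(-4, Mul(Rational(1, 3), C))
o = 25
Mul(Function('r')(-21), Mul(Add(o, -4), Pow(Add(2, n), -1))) = Mul(Add(-4, Mul(Rational(1, 3), -21)), Mul(Add(25, -4), Pow(Add(2, 5), -1))) = Mul(Add(-4, -7), Mul(21, Pow(7, -1))) = Mul(-11, Mul(21, Rational(1, 7))) = Mul(-11, 3) = -33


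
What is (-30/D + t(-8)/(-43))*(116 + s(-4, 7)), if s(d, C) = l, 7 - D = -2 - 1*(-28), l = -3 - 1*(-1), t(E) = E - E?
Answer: 180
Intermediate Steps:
t(E) = 0
l = -2 (l = -3 + 1 = -2)
D = -19 (D = 7 - (-2 - 1*(-28)) = 7 - (-2 + 28) = 7 - 1*26 = 7 - 26 = -19)
s(d, C) = -2
(-30/D + t(-8)/(-43))*(116 + s(-4, 7)) = (-30/(-19) + 0/(-43))*(116 - 2) = (-30*(-1/19) + 0*(-1/43))*114 = (30/19 + 0)*114 = (30/19)*114 = 180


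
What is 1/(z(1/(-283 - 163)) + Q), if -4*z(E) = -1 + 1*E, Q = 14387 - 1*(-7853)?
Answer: 1784/39676607 ≈ 4.4963e-5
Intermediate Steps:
Q = 22240 (Q = 14387 + 7853 = 22240)
z(E) = ¼ - E/4 (z(E) = -(-1 + 1*E)/4 = -(-1 + E)/4 = ¼ - E/4)
1/(z(1/(-283 - 163)) + Q) = 1/((¼ - 1/(4*(-283 - 163))) + 22240) = 1/((¼ - ¼/(-446)) + 22240) = 1/((¼ - ¼*(-1/446)) + 22240) = 1/((¼ + 1/1784) + 22240) = 1/(447/1784 + 22240) = 1/(39676607/1784) = 1784/39676607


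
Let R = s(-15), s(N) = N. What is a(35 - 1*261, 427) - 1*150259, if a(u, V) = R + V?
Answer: -149847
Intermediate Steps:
R = -15
a(u, V) = -15 + V
a(35 - 1*261, 427) - 1*150259 = (-15 + 427) - 1*150259 = 412 - 150259 = -149847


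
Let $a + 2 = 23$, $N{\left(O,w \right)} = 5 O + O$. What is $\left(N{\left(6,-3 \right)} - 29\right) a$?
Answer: $147$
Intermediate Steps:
$N{\left(O,w \right)} = 6 O$
$a = 21$ ($a = -2 + 23 = 21$)
$\left(N{\left(6,-3 \right)} - 29\right) a = \left(6 \cdot 6 - 29\right) 21 = \left(36 - 29\right) 21 = 7 \cdot 21 = 147$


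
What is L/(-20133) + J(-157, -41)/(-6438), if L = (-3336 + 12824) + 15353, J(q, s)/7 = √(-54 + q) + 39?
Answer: -55140889/43205418 - 7*I*√211/6438 ≈ -1.2762 - 0.015794*I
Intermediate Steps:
J(q, s) = 273 + 7*√(-54 + q) (J(q, s) = 7*(√(-54 + q) + 39) = 7*(39 + √(-54 + q)) = 273 + 7*√(-54 + q))
L = 24841 (L = 9488 + 15353 = 24841)
L/(-20133) + J(-157, -41)/(-6438) = 24841/(-20133) + (273 + 7*√(-54 - 157))/(-6438) = 24841*(-1/20133) + (273 + 7*√(-211))*(-1/6438) = -24841/20133 + (273 + 7*(I*√211))*(-1/6438) = -24841/20133 + (273 + 7*I*√211)*(-1/6438) = -24841/20133 + (-91/2146 - 7*I*√211/6438) = -55140889/43205418 - 7*I*√211/6438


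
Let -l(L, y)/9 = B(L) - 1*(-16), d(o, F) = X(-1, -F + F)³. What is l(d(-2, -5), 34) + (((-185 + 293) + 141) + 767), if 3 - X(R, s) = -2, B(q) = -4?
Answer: 908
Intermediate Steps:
X(R, s) = 5 (X(R, s) = 3 - 1*(-2) = 3 + 2 = 5)
d(o, F) = 125 (d(o, F) = 5³ = 125)
l(L, y) = -108 (l(L, y) = -9*(-4 - 1*(-16)) = -9*(-4 + 16) = -9*12 = -108)
l(d(-2, -5), 34) + (((-185 + 293) + 141) + 767) = -108 + (((-185 + 293) + 141) + 767) = -108 + ((108 + 141) + 767) = -108 + (249 + 767) = -108 + 1016 = 908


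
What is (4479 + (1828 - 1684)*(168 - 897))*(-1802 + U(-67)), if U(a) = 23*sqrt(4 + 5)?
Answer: 174161301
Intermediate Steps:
U(a) = 69 (U(a) = 23*sqrt(9) = 23*3 = 69)
(4479 + (1828 - 1684)*(168 - 897))*(-1802 + U(-67)) = (4479 + (1828 - 1684)*(168 - 897))*(-1802 + 69) = (4479 + 144*(-729))*(-1733) = (4479 - 104976)*(-1733) = -100497*(-1733) = 174161301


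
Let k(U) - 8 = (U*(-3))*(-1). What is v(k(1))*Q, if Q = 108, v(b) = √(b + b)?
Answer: 108*√22 ≈ 506.56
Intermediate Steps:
k(U) = 8 + 3*U (k(U) = 8 + (U*(-3))*(-1) = 8 - 3*U*(-1) = 8 + 3*U)
v(b) = √2*√b (v(b) = √(2*b) = √2*√b)
v(k(1))*Q = (√2*√(8 + 3*1))*108 = (√2*√(8 + 3))*108 = (√2*√11)*108 = √22*108 = 108*√22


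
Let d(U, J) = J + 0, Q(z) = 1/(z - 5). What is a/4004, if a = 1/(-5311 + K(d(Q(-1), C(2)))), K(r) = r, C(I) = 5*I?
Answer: -1/21225204 ≈ -4.7114e-8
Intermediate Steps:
Q(z) = 1/(-5 + z)
d(U, J) = J
a = -1/5301 (a = 1/(-5311 + 5*2) = 1/(-5311 + 10) = 1/(-5301) = -1/5301 ≈ -0.00018864)
a/4004 = -1/5301/4004 = -1/5301*1/4004 = -1/21225204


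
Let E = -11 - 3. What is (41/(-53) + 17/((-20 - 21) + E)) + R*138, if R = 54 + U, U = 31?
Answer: 34189794/2915 ≈ 11729.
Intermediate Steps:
E = -14
R = 85 (R = 54 + 31 = 85)
(41/(-53) + 17/((-20 - 21) + E)) + R*138 = (41/(-53) + 17/((-20 - 21) - 14)) + 85*138 = (41*(-1/53) + 17/(-41 - 14)) + 11730 = (-41/53 + 17/(-55)) + 11730 = (-41/53 + 17*(-1/55)) + 11730 = (-41/53 - 17/55) + 11730 = -3156/2915 + 11730 = 34189794/2915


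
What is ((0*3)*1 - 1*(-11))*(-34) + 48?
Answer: -326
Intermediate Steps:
((0*3)*1 - 1*(-11))*(-34) + 48 = (0*1 + 11)*(-34) + 48 = (0 + 11)*(-34) + 48 = 11*(-34) + 48 = -374 + 48 = -326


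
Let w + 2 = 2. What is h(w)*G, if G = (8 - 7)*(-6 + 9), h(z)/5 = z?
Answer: 0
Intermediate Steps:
w = 0 (w = -2 + 2 = 0)
h(z) = 5*z
G = 3 (G = 1*3 = 3)
h(w)*G = (5*0)*3 = 0*3 = 0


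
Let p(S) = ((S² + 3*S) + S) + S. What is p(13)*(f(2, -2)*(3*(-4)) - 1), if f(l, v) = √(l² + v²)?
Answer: -234 - 5616*√2 ≈ -8176.2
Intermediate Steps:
p(S) = S² + 5*S (p(S) = (S² + 4*S) + S = S² + 5*S)
p(13)*(f(2, -2)*(3*(-4)) - 1) = (13*(5 + 13))*(√(2² + (-2)²)*(3*(-4)) - 1) = (13*18)*(√(4 + 4)*(-12) - 1) = 234*(√8*(-12) - 1) = 234*((2*√2)*(-12) - 1) = 234*(-24*√2 - 1) = 234*(-1 - 24*√2) = -234 - 5616*√2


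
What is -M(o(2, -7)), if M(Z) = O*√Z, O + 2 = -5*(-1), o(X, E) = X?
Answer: -3*√2 ≈ -4.2426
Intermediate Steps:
O = 3 (O = -2 - 5*(-1) = -2 + 5 = 3)
M(Z) = 3*√Z
-M(o(2, -7)) = -3*√2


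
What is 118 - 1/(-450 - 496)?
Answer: 111629/946 ≈ 118.00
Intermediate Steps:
118 - 1/(-450 - 496) = 118 - 1/(-946) = 118 - 1*(-1/946) = 118 + 1/946 = 111629/946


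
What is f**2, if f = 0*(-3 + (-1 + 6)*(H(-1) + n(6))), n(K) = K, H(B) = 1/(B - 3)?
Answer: 0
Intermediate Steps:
H(B) = 1/(-3 + B)
f = 0 (f = 0*(-3 + (-1 + 6)*(1/(-3 - 1) + 6)) = 0*(-3 + 5*(1/(-4) + 6)) = 0*(-3 + 5*(-1/4 + 6)) = 0*(-3 + 5*(23/4)) = 0*(-3 + 115/4) = 0*(103/4) = 0)
f**2 = 0**2 = 0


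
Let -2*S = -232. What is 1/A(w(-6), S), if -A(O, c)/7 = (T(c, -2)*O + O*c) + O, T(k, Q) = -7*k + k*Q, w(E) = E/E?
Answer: 1/6489 ≈ 0.00015411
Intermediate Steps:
S = 116 (S = -1/2*(-232) = 116)
w(E) = 1
T(k, Q) = -7*k + Q*k
A(O, c) = -7*O + 56*O*c (A(O, c) = -7*(((c*(-7 - 2))*O + O*c) + O) = -7*(((c*(-9))*O + O*c) + O) = -7*(((-9*c)*O + O*c) + O) = -7*((-9*O*c + O*c) + O) = -7*(-8*O*c + O) = -7*(O - 8*O*c) = -7*O + 56*O*c)
1/A(w(-6), S) = 1/(7*1*(-1 + 8*116)) = 1/(7*1*(-1 + 928)) = 1/(7*1*927) = 1/6489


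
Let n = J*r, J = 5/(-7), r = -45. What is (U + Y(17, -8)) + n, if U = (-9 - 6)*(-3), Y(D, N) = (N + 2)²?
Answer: 792/7 ≈ 113.14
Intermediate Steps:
J = -5/7 (J = 5*(-⅐) = -5/7 ≈ -0.71429)
Y(D, N) = (2 + N)²
n = 225/7 (n = -5/7*(-45) = 225/7 ≈ 32.143)
U = 45 (U = -15*(-3) = 45)
(U + Y(17, -8)) + n = (45 + (2 - 8)²) + 225/7 = (45 + (-6)²) + 225/7 = (45 + 36) + 225/7 = 81 + 225/7 = 792/7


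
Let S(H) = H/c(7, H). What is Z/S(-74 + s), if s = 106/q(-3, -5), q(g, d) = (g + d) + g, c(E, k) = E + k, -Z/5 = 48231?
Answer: -1767771/8 ≈ -2.2097e+5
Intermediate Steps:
Z = -241155 (Z = -5*48231 = -241155)
q(g, d) = d + 2*g (q(g, d) = (d + g) + g = d + 2*g)
s = -106/11 (s = 106/(-5 + 2*(-3)) = 106/(-5 - 6) = 106/(-11) = 106*(-1/11) = -106/11 ≈ -9.6364)
S(H) = H/(7 + H)
Z/S(-74 + s) = -241155*(7 + (-74 - 106/11))/(-74 - 106/11) = -241155/((-920/(11*(7 - 920/11)))) = -241155/((-920/(11*(-843/11)))) = -241155/((-920/11*(-11/843))) = -241155/920/843 = -241155*843/920 = -1767771/8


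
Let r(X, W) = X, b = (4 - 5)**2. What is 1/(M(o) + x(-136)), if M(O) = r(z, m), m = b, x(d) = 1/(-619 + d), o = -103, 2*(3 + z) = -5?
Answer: -1510/8307 ≈ -0.18177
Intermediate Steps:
z = -11/2 (z = -3 + (1/2)*(-5) = -3 - 5/2 = -11/2 ≈ -5.5000)
b = 1 (b = (-1)**2 = 1)
m = 1
M(O) = -11/2
1/(M(o) + x(-136)) = 1/(-11/2 + 1/(-619 - 136)) = 1/(-11/2 + 1/(-755)) = 1/(-11/2 - 1/755) = 1/(-8307/1510) = -1510/8307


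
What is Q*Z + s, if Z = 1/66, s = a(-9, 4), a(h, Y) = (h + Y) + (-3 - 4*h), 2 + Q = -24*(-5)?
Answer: 983/33 ≈ 29.788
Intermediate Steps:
Q = 118 (Q = -2 - 24*(-5) = -2 + 120 = 118)
a(h, Y) = -3 + Y - 3*h (a(h, Y) = (Y + h) + (-3 - 4*h) = -3 + Y - 3*h)
s = 28 (s = -3 + 4 - 3*(-9) = -3 + 4 + 27 = 28)
Z = 1/66 ≈ 0.015152
Q*Z + s = 118*(1/66) + 28 = 59/33 + 28 = 983/33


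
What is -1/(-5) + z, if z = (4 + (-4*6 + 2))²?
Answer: 1621/5 ≈ 324.20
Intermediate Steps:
z = 324 (z = (4 + (-24 + 2))² = (4 - 22)² = (-18)² = 324)
-1/(-5) + z = -1/(-5) + 324 = -1*(-⅕) + 324 = ⅕ + 324 = 1621/5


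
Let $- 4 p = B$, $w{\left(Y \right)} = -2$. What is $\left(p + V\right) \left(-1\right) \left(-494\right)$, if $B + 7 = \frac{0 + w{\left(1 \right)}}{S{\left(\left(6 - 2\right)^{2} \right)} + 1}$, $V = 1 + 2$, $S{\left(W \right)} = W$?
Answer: $\frac{80275}{34} \approx 2361.0$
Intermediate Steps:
$V = 3$
$B = - \frac{121}{17}$ ($B = -7 + \frac{0 - 2}{\left(6 - 2\right)^{2} + 1} = -7 - \frac{2}{4^{2} + 1} = -7 - \frac{2}{16 + 1} = -7 - \frac{2}{17} = - \frac{121}{17} \approx -7.1176$)
$p = \frac{121}{68}$ ($p = \left(- \frac{1}{4}\right) \left(- \frac{121}{17}\right) = \frac{121}{68} \approx 1.7794$)
$\left(p + V\right) \left(-1\right) \left(-494\right) = \left(\frac{121}{68} + 3\right) \left(-1\right) \left(-494\right) = \frac{325}{68} \left(-1\right) \left(-494\right) = \left(- \frac{325}{68}\right) \left(-494\right) = \frac{80275}{34}$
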